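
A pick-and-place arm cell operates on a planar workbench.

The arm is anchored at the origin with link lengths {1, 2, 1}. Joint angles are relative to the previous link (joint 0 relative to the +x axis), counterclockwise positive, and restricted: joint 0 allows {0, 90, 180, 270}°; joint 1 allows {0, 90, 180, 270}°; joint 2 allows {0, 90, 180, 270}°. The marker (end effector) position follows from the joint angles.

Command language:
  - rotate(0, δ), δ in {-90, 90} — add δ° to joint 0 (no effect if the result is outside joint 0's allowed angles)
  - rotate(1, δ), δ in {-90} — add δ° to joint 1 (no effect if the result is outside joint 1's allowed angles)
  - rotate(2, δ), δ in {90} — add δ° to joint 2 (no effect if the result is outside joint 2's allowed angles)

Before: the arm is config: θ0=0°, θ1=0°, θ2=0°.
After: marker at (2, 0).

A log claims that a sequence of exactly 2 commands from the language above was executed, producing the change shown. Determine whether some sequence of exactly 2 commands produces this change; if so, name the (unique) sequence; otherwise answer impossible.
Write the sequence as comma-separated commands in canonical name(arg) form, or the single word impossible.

rotate(2, 90), rotate(2, 90)

from: config: θ0=0°, θ1=0°, θ2=0°
t=1 rotate(2, 90) ⇒ config: θ0=0°, θ1=0°, θ2=90°
t=2 rotate(2, 90) ⇒ config: θ0=0°, θ1=0°, θ2=180°
no other 2-command option fits: unique.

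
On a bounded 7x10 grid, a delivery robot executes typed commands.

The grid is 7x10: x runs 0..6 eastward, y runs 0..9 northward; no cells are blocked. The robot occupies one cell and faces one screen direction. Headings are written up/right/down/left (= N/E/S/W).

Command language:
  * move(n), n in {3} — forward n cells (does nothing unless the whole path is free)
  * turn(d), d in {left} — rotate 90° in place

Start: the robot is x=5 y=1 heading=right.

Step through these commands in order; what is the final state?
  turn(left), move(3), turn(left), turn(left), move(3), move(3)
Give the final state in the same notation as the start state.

x=5 y=1 heading=down

from: x=5 y=1 heading=right
[1] after turn(left): x=5 y=1 heading=up
[2] after move(3): x=5 y=4 heading=up
[3] after turn(left): x=5 y=4 heading=left
[4] after turn(left): x=5 y=4 heading=down
[5] after move(3): x=5 y=1 heading=down
[6] after move(3): x=5 y=1 heading=down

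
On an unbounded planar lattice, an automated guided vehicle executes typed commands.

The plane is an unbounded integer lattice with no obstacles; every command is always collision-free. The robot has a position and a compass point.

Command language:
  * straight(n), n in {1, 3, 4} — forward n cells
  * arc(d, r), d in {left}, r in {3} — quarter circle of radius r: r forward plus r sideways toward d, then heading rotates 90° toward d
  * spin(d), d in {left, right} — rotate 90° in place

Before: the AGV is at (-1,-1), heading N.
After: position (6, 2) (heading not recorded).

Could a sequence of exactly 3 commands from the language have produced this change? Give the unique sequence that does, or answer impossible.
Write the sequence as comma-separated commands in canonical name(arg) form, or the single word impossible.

key: order matters: swapping spin(right) and arc(left, 3) lands elsewhere
t0: at (-1,-1), heading N
step 1 (spin(right)): at (-1,-1), heading E
step 2 (straight(4)): at (3,-1), heading E
step 3 (arc(left, 3)): at (6,2), heading N
no other 3-command option fits: unique.

spin(right), straight(4), arc(left, 3)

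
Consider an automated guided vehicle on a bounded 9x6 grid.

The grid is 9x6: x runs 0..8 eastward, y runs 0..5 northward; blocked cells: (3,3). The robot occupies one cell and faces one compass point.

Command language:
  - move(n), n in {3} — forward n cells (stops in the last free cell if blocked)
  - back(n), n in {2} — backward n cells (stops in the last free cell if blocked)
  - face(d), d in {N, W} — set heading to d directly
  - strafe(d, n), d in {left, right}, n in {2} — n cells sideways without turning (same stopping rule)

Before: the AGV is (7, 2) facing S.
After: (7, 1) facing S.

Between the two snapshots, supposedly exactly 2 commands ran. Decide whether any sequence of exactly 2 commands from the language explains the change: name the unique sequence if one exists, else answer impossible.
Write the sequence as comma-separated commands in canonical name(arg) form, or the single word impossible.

back(2), move(3)

key: running move(3) before back(2) would end elsewhere — order is forced
initial: (7, 2) facing S
t=1 back(2) ⇒ (7, 4) facing S
t=2 move(3) ⇒ (7, 1) facing S
uniquely the one of 36 2-step routes that fits.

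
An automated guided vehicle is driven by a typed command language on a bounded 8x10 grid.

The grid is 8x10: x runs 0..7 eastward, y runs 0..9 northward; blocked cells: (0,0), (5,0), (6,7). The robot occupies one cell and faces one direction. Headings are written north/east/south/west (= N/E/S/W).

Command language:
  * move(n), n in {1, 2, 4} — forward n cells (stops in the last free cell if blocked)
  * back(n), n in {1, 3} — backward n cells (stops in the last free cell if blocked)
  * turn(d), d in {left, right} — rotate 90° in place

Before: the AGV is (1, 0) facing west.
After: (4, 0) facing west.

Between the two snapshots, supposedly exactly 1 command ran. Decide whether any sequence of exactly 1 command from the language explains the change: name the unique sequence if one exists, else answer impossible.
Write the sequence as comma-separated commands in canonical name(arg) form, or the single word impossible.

back(3)

key: heading stays W — the single command does not turn
start: (1, 0) facing west
[1] after back(3): (4, 0) facing west
all 7 alternatives checked — unique.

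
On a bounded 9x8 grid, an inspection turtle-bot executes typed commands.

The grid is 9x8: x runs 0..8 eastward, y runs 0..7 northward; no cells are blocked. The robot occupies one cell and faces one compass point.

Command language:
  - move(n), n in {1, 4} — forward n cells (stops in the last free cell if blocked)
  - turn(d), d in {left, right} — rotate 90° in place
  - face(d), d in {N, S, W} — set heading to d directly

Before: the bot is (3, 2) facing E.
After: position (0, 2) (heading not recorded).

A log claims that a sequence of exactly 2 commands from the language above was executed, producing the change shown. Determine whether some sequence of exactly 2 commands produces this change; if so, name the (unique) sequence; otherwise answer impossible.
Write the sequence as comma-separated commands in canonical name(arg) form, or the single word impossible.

face(W), move(4)

key: order matters: swapping face(W) and move(4) lands elsewhere
begin: (3, 2) facing E
[1] after face(W): (3, 2) facing W
[2] after move(4): (0, 2) facing W
all 49 alternatives checked — unique.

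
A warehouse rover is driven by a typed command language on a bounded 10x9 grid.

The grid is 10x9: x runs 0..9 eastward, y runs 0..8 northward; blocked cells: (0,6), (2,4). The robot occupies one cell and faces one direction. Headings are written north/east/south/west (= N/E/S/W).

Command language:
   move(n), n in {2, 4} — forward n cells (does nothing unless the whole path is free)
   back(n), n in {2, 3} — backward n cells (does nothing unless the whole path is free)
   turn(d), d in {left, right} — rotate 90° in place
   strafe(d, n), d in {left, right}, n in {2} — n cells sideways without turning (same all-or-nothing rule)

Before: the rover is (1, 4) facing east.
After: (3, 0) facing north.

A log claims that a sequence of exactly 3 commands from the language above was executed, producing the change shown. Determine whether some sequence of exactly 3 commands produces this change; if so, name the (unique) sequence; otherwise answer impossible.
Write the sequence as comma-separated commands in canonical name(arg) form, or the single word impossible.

every 3-command combo misses the target.

impossible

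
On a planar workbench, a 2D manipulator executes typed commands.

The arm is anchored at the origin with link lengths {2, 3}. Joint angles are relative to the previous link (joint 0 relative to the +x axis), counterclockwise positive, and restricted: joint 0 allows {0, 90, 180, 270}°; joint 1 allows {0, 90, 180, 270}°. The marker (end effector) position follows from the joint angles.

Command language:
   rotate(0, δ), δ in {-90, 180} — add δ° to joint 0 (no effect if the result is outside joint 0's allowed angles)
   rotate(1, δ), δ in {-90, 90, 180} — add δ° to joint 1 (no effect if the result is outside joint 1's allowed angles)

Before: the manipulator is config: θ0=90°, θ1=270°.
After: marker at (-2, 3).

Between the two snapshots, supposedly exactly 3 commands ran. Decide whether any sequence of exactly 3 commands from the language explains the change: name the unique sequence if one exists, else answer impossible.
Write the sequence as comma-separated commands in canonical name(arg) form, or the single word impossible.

start: config: θ0=90°, θ1=270°
t=1 rotate(0, -90) ⇒ config: θ0=0°, θ1=270°
t=2 rotate(0, -90) ⇒ config: θ0=270°, θ1=270°
t=3 rotate(0, -90) ⇒ config: θ0=180°, θ1=270°
no rival 3-sequence matches.

rotate(0, -90), rotate(0, -90), rotate(0, -90)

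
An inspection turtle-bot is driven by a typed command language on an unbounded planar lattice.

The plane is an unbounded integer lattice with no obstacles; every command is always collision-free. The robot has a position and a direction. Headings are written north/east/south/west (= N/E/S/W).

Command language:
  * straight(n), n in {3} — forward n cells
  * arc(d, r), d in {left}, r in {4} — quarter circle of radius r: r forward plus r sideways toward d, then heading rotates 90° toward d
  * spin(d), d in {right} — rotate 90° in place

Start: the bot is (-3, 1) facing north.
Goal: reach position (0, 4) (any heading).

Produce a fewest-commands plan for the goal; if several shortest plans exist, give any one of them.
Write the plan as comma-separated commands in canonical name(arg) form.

begin: (-3, 1) facing north
[1] after straight(3): (-3, 4) facing north
[2] after spin(right): (-3, 4) facing east
[3] after straight(3): (0, 4) facing east
shorter routes all fall short; 3 is best.

straight(3), spin(right), straight(3)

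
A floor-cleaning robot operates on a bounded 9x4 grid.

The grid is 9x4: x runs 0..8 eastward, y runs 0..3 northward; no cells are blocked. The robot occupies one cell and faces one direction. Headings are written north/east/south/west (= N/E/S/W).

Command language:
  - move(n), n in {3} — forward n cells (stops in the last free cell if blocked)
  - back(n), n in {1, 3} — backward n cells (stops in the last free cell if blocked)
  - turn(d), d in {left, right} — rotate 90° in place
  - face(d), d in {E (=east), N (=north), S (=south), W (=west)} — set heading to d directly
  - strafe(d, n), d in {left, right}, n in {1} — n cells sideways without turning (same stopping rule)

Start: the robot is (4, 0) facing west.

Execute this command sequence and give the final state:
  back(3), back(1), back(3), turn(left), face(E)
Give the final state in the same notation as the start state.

(8, 0) facing east

start: (4, 0) facing west
[1] after back(3): (7, 0) facing west
[2] after back(1): (8, 0) facing west
[3] after back(3): (8, 0) facing west
[4] after turn(left): (8, 0) facing south
[5] after face(E): (8, 0) facing east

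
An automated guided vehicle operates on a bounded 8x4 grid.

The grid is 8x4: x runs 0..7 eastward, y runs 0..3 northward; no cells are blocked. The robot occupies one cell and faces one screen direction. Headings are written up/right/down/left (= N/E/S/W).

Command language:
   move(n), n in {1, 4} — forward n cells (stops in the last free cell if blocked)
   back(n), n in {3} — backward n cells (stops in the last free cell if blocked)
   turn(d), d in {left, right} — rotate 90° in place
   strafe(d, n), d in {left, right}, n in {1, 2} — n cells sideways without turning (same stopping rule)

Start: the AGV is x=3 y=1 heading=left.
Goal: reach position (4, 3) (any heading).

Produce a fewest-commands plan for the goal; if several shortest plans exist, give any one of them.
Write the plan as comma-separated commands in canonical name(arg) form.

initial: x=3 y=1 heading=left
t=1 turn(left) ⇒ x=3 y=1 heading=down
t=2 back(3) ⇒ x=3 y=3 heading=down
t=3 strafe(left, 1) ⇒ x=4 y=3 heading=down
shorter routes all fall short; 3 is best.

turn(left), back(3), strafe(left, 1)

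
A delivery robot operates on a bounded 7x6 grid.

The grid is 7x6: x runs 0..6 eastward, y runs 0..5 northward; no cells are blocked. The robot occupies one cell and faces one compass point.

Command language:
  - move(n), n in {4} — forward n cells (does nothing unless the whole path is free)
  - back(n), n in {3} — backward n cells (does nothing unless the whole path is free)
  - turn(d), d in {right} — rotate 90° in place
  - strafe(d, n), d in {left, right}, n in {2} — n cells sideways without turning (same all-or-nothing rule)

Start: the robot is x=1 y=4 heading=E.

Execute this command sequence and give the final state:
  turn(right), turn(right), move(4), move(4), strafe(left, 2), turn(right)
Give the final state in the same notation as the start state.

from: x=1 y=4 heading=E
step 1 (turn(right)): x=1 y=4 heading=S
step 2 (turn(right)): x=1 y=4 heading=W
step 3 (move(4)): x=1 y=4 heading=W
step 4 (move(4)): x=1 y=4 heading=W
step 5 (strafe(left, 2)): x=1 y=2 heading=W
step 6 (turn(right)): x=1 y=2 heading=N

x=1 y=2 heading=N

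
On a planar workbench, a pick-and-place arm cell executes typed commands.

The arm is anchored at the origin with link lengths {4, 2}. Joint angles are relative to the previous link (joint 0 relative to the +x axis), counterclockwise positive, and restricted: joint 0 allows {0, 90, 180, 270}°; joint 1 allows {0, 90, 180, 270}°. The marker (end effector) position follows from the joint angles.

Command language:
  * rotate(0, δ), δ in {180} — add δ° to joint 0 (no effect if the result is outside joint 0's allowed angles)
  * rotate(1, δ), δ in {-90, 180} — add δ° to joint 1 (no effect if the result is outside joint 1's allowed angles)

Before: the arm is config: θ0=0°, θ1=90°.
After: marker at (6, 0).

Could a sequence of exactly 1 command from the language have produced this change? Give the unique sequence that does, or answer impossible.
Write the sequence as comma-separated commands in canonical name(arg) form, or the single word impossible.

initial: config: θ0=0°, θ1=90°
step 1 (rotate(1, -90)): config: θ0=0°, θ1=0°
no rival 1-sequence matches.

rotate(1, -90)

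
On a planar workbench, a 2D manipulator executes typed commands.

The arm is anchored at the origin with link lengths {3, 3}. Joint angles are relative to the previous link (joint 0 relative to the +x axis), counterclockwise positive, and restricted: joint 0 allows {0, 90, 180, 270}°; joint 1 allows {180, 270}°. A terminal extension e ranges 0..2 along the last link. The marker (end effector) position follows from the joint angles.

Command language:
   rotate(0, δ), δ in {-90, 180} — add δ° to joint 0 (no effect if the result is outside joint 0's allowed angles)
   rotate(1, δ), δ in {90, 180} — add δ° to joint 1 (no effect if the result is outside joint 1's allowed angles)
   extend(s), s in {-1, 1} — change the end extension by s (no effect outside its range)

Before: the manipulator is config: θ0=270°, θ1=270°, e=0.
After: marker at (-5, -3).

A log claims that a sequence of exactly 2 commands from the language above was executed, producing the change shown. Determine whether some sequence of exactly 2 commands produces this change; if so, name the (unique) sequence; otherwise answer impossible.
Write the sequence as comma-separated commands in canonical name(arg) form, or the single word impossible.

extend(1), extend(1)

from: config: θ0=270°, θ1=270°, e=0
t=1 extend(1) ⇒ config: θ0=270°, θ1=270°, e=1
t=2 extend(1) ⇒ config: θ0=270°, θ1=270°, e=2
uniquely the one of 36 2-step routes that fits.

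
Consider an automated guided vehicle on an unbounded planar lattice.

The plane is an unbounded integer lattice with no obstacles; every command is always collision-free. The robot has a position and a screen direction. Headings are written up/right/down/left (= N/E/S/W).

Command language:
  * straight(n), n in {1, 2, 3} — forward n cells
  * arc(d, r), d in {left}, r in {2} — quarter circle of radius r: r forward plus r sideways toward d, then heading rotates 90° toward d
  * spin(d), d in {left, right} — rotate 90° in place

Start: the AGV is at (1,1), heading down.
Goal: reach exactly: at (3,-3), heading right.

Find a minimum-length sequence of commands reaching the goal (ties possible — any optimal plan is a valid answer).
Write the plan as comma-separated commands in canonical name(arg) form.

from: at (1,1), heading down
1. straight(2) → at (1,-1), heading down
2. arc(left, 2) → at (3,-3), heading right
shorter routes all fall short; 2 is best.

straight(2), arc(left, 2)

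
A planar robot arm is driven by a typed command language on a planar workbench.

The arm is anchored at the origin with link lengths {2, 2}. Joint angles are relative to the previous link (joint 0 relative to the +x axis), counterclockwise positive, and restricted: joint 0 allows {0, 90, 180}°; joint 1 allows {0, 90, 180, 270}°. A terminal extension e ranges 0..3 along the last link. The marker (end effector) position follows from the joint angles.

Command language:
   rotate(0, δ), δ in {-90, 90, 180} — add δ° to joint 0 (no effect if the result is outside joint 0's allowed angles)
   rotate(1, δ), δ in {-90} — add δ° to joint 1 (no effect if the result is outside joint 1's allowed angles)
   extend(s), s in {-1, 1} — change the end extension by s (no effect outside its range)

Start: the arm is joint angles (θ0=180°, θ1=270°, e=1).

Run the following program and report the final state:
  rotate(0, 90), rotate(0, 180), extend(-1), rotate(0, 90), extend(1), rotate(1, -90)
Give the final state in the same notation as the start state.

joint angles (θ0=90°, θ1=180°, e=1)

initial: joint angles (θ0=180°, θ1=270°, e=1)
[1] after rotate(0, 90): joint angles (θ0=180°, θ1=270°, e=1)
[2] after rotate(0, 180): joint angles (θ0=0°, θ1=270°, e=1)
[3] after extend(-1): joint angles (θ0=0°, θ1=270°, e=0)
[4] after rotate(0, 90): joint angles (θ0=90°, θ1=270°, e=0)
[5] after extend(1): joint angles (θ0=90°, θ1=270°, e=1)
[6] after rotate(1, -90): joint angles (θ0=90°, θ1=180°, e=1)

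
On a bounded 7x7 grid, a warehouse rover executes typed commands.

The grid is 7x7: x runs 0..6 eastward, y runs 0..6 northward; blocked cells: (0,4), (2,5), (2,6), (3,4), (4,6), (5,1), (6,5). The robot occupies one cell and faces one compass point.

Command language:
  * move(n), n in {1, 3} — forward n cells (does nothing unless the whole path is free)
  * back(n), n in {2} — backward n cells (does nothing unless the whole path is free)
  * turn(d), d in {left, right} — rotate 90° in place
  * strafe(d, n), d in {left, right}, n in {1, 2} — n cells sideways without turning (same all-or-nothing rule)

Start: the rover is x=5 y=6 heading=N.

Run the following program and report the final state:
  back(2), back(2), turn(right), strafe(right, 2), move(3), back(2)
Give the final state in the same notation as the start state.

from: x=5 y=6 heading=N
1. back(2) → x=5 y=4 heading=N
2. back(2) → x=5 y=2 heading=N
3. turn(right) → x=5 y=2 heading=E
4. strafe(right, 2) → x=5 y=2 heading=E
5. move(3) → x=5 y=2 heading=E
6. back(2) → x=3 y=2 heading=E

x=3 y=2 heading=E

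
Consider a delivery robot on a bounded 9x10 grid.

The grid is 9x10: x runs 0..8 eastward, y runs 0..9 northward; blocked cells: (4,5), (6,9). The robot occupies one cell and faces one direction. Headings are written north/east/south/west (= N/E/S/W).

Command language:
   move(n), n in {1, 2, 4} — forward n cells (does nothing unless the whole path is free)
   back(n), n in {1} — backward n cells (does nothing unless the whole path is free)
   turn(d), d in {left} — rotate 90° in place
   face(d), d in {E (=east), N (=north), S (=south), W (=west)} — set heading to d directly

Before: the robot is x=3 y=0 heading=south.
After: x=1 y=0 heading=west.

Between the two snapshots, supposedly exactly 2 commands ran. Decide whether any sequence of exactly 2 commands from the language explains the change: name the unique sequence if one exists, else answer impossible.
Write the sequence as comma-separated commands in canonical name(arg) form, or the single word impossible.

key: running move(2) before face(W) would end elsewhere — order is forced
from: x=3 y=0 heading=south
[1] after face(W): x=3 y=0 heading=west
[2] after move(2): x=1 y=0 heading=west
no other 2-command option fits: unique.

face(W), move(2)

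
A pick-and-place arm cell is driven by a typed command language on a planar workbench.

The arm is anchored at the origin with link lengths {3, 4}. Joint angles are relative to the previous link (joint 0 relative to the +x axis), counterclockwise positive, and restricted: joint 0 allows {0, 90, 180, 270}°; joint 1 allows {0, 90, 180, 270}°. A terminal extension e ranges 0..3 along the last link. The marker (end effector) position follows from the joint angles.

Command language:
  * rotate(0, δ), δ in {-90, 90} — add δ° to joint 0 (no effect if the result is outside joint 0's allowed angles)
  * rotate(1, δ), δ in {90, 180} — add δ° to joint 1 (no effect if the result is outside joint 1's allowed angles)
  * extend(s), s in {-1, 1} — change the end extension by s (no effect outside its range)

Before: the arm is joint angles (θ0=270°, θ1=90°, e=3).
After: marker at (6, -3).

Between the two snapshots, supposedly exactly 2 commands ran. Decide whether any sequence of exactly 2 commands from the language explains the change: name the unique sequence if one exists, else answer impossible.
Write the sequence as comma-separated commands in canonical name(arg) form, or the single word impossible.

extend(1), extend(-1)

key: running extend(-1) before extend(1) would end elsewhere — order is forced
t0: joint angles (θ0=270°, θ1=90°, e=3)
[1] after extend(1): joint angles (θ0=270°, θ1=90°, e=3)
[2] after extend(-1): joint angles (θ0=270°, θ1=90°, e=2)
no other 2-command option fits: unique.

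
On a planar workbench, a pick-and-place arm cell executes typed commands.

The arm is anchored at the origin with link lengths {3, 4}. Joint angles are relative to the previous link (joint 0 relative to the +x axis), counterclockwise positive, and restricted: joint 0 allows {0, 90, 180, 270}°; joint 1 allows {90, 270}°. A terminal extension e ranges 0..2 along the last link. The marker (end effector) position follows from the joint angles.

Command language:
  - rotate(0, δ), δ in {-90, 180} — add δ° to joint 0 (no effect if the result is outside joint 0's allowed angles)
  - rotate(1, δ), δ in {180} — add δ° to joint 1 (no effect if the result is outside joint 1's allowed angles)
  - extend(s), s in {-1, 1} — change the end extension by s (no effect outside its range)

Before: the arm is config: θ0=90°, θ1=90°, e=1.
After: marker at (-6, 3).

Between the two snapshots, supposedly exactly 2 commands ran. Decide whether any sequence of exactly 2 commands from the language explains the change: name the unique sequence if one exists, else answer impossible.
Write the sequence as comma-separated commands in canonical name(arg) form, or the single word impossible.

from: config: θ0=90°, θ1=90°, e=1
1. extend(1) → config: θ0=90°, θ1=90°, e=2
2. extend(1) → config: θ0=90°, θ1=90°, e=2
uniquely the one of 25 2-step routes that fits.

extend(1), extend(1)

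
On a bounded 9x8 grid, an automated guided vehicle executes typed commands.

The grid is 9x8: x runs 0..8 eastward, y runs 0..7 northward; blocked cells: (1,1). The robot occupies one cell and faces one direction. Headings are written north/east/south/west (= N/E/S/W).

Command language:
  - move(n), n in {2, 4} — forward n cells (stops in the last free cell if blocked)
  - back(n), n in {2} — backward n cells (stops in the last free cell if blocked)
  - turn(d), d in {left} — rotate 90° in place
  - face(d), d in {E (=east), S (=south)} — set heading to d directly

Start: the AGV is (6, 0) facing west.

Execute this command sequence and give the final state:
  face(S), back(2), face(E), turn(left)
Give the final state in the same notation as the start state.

(6, 2) facing north

from: (6, 0) facing west
step 1 (face(S)): (6, 0) facing south
step 2 (back(2)): (6, 2) facing south
step 3 (face(E)): (6, 2) facing east
step 4 (turn(left)): (6, 2) facing north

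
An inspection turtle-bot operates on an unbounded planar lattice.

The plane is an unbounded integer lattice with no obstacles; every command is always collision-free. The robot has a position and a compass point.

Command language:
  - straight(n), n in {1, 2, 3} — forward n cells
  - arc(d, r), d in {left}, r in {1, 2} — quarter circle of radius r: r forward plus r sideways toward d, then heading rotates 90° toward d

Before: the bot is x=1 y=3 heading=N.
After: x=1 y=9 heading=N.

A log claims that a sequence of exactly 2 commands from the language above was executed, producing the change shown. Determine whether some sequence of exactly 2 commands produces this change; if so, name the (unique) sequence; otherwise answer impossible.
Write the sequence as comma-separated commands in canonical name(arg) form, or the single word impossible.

key: still facing N at the end — nothing in the sequence rotates
from: x=1 y=3 heading=N
t=1 straight(3) ⇒ x=1 y=6 heading=N
t=2 straight(3) ⇒ x=1 y=9 heading=N
no rival 2-sequence matches.

straight(3), straight(3)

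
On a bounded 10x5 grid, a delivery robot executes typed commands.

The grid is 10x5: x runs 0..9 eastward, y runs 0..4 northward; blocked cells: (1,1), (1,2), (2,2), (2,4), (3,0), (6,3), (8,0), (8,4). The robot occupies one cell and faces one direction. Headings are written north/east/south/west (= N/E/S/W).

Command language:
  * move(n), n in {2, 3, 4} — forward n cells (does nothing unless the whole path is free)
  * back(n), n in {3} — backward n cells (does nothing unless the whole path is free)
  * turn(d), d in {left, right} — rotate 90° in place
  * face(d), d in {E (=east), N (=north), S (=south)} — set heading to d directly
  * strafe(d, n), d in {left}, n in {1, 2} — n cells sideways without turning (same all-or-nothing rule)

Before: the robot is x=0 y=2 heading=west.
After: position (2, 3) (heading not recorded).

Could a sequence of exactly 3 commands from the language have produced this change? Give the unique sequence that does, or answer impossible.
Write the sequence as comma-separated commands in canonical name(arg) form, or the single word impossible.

key: running move(2) before face(E) would end elsewhere — order is forced
begin: x=0 y=2 heading=west
step 1 (face(E)): x=0 y=2 heading=east
step 2 (strafe(left, 1)): x=0 y=3 heading=east
step 3 (move(2)): x=2 y=3 heading=east
no rival 3-sequence matches.

face(E), strafe(left, 1), move(2)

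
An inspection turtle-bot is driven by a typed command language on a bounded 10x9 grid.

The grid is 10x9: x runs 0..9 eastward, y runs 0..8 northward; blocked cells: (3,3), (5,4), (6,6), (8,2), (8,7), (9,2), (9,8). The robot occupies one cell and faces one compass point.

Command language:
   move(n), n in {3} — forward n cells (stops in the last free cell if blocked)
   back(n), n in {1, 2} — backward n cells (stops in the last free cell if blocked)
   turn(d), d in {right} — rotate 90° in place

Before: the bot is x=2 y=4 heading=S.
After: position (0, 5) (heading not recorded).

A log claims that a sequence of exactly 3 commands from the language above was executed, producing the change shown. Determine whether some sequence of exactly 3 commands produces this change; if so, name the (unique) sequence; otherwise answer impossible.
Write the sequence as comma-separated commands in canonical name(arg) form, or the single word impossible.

key: move(3) runs into the grid edge before its full distance
initial: x=2 y=4 heading=S
step 1 (back(1)): x=2 y=5 heading=S
step 2 (turn(right)): x=2 y=5 heading=W
step 3 (move(3)): x=0 y=5 heading=W
uniquely the one of 64 3-step routes that fits.

back(1), turn(right), move(3)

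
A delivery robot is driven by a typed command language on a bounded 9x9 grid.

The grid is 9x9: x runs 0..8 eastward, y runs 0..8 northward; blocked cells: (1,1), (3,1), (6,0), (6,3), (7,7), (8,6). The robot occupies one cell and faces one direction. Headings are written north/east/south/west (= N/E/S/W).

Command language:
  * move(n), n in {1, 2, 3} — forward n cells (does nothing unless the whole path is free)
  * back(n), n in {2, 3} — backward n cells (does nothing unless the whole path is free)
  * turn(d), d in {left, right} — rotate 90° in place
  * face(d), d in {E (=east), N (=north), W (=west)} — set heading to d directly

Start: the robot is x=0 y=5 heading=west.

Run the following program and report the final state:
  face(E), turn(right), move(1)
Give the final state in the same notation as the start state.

begin: x=0 y=5 heading=west
t=1 face(E) ⇒ x=0 y=5 heading=east
t=2 turn(right) ⇒ x=0 y=5 heading=south
t=3 move(1) ⇒ x=0 y=4 heading=south

x=0 y=4 heading=south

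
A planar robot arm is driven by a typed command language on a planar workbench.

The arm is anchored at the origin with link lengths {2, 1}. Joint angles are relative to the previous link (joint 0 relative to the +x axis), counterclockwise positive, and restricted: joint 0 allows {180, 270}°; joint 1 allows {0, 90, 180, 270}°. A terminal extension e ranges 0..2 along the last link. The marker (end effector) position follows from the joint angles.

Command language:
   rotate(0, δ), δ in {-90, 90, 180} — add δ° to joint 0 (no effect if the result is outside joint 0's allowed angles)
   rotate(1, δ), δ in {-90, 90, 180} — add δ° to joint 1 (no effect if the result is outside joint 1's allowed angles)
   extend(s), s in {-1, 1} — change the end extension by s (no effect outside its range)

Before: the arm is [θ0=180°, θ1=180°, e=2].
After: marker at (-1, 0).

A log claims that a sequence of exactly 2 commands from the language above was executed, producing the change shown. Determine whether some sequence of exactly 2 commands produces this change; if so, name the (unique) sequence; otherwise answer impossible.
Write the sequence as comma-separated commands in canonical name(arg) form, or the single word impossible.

initial: [θ0=180°, θ1=180°, e=2]
[1] after extend(-1): [θ0=180°, θ1=180°, e=1]
[2] after extend(-1): [θ0=180°, θ1=180°, e=0]
all 64 alternatives checked — unique.

extend(-1), extend(-1)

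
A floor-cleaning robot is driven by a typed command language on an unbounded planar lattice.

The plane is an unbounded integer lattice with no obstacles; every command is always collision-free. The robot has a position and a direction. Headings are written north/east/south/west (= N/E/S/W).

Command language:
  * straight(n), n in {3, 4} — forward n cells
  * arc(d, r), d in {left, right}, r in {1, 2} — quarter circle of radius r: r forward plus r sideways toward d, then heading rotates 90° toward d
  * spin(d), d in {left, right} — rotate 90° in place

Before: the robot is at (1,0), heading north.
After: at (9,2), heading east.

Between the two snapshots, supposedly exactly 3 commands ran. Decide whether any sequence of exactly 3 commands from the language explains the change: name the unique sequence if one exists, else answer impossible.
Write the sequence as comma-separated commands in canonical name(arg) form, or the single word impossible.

arc(right, 2), straight(3), straight(3)

key: order matters: swapping arc(right, 2) and straight(3) lands elsewhere
t0: at (1,0), heading north
[1] after arc(right, 2): at (3,2), heading east
[2] after straight(3): at (6,2), heading east
[3] after straight(3): at (9,2), heading east
no other 3-command option fits: unique.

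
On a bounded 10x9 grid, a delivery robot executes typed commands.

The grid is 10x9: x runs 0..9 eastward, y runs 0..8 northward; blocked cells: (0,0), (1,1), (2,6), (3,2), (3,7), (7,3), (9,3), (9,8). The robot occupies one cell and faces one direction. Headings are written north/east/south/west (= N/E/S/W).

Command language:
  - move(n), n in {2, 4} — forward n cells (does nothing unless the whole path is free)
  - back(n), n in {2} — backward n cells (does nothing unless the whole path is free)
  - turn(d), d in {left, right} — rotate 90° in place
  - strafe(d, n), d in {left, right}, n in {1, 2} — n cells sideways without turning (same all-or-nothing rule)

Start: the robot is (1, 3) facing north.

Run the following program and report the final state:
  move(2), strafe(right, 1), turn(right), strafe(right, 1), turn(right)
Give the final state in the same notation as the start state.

initial: (1, 3) facing north
1. move(2) → (1, 5) facing north
2. strafe(right, 1) → (2, 5) facing north
3. turn(right) → (2, 5) facing east
4. strafe(right, 1) → (2, 4) facing east
5. turn(right) → (2, 4) facing south

(2, 4) facing south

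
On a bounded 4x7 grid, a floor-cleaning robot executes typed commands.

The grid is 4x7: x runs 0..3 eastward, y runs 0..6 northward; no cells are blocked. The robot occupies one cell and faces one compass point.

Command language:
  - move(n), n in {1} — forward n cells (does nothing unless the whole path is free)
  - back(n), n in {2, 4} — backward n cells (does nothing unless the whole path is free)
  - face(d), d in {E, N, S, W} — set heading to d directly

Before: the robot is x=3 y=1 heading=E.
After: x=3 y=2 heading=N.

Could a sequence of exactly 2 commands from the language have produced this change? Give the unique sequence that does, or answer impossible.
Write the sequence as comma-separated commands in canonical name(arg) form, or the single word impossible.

key: running move(1) before face(N) would end elsewhere — order is forced
from: x=3 y=1 heading=E
1. face(N) → x=3 y=1 heading=N
2. move(1) → x=3 y=2 heading=N
uniquely the one of 49 2-step routes that fits.

face(N), move(1)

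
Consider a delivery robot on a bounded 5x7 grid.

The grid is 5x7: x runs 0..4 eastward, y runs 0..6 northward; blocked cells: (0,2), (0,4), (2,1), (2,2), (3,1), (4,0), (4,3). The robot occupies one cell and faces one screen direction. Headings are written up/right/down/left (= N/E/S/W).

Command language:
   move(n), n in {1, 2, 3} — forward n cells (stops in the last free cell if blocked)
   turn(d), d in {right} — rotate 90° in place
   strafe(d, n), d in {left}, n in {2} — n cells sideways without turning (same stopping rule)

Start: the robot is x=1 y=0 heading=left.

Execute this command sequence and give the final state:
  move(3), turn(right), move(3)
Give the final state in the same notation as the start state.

x=0 y=1 heading=up

t0: x=1 y=0 heading=left
step 1 (move(3)): x=0 y=0 heading=left
step 2 (turn(right)): x=0 y=0 heading=up
step 3 (move(3)): x=0 y=1 heading=up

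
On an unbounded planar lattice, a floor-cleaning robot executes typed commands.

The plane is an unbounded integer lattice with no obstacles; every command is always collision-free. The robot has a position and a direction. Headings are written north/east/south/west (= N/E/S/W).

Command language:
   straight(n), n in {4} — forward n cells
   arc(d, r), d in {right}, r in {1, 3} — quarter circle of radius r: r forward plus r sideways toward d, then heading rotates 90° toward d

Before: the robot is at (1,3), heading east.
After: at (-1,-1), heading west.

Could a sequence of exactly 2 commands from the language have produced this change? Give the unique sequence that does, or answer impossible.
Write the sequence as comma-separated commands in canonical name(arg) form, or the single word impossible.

key: running arc(right, 3) before arc(right, 1) would end elsewhere — order is forced
t0: at (1,3), heading east
[1] after arc(right, 1): at (2,2), heading south
[2] after arc(right, 3): at (-1,-1), heading west
no rival 2-sequence matches.

arc(right, 1), arc(right, 3)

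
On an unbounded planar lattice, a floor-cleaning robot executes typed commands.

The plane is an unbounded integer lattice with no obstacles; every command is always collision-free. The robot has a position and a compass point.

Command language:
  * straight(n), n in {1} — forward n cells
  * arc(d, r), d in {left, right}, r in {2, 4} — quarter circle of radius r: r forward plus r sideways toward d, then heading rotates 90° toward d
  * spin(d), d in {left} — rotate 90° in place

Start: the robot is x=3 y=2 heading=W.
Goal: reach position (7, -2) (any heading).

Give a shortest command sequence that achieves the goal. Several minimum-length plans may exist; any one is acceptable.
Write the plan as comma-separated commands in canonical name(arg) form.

spin(left), arc(left, 4)

initial: x=3 y=2 heading=W
1. spin(left) → x=3 y=2 heading=S
2. arc(left, 4) → x=7 y=-2 heading=E
minimal: 2 command(s), checked below 2.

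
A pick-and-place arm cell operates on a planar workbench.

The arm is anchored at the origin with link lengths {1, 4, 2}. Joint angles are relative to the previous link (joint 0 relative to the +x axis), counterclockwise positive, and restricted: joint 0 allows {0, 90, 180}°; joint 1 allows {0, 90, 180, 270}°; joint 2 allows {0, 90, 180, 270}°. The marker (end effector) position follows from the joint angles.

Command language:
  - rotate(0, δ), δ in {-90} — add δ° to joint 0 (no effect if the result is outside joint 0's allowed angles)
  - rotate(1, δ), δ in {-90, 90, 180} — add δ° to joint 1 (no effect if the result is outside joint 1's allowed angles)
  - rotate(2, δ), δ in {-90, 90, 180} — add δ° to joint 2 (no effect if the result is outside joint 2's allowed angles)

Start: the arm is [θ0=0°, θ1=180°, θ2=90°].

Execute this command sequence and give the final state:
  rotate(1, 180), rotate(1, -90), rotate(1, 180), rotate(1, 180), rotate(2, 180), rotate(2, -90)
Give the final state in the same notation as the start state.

[θ0=0°, θ1=270°, θ2=180°]

t0: [θ0=0°, θ1=180°, θ2=90°]
t=1 rotate(1, 180) ⇒ [θ0=0°, θ1=0°, θ2=90°]
t=2 rotate(1, -90) ⇒ [θ0=0°, θ1=270°, θ2=90°]
t=3 rotate(1, 180) ⇒ [θ0=0°, θ1=90°, θ2=90°]
t=4 rotate(1, 180) ⇒ [θ0=0°, θ1=270°, θ2=90°]
t=5 rotate(2, 180) ⇒ [θ0=0°, θ1=270°, θ2=270°]
t=6 rotate(2, -90) ⇒ [θ0=0°, θ1=270°, θ2=180°]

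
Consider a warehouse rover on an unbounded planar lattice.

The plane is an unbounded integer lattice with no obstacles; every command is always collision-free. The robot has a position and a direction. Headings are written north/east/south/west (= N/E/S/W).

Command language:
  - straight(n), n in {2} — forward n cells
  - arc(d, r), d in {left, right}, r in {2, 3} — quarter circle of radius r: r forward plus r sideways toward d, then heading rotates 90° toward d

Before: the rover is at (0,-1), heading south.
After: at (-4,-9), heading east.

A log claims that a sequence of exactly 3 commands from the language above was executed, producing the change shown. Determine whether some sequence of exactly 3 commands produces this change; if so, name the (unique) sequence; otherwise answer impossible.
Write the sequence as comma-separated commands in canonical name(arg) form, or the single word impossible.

arc(right, 3), arc(left, 3), arc(left, 2)

key: running arc(left, 2) before arc(right, 3) would end elsewhere — order is forced
begin: at (0,-1), heading south
t=1 arc(right, 3) ⇒ at (-3,-4), heading west
t=2 arc(left, 3) ⇒ at (-6,-7), heading south
t=3 arc(left, 2) ⇒ at (-4,-9), heading east
all 125 alternatives checked — unique.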